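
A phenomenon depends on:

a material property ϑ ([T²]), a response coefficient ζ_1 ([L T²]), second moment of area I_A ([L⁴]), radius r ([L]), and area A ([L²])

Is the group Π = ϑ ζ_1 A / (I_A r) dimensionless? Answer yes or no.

no

Sum the exponent of each base dimension across the product:
  L: [ϑ]_L + [ζ_1]_L − [I_A]_L − [r]_L + [A]_L = (0) + (1) − (4) − (1) + (2) = -2
  T: [ϑ]_T + [ζ_1]_T − [I_A]_T − [r]_T + [A]_T = (2) + (2) − (0) − (0) + (0) = 4
Net dimensions [L⁻² T⁴] ≠ [1] — not dimensionless.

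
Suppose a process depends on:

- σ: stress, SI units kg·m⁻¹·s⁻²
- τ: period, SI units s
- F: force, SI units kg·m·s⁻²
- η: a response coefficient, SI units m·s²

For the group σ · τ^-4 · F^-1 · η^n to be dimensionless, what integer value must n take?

Balance the L exponent: (1)·n from η, plus (-1) − 4·(0) − (1) = -2 from the rest, must sum to zero.
n − 2 = 0, so n = 2.

2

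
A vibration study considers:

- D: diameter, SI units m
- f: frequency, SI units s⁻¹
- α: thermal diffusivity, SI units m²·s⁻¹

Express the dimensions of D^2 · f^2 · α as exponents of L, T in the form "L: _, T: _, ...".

Collect each base-dimension exponent across the product:
  L: 2·(1) + 2·(0) + (2) = 4
  T: 2·(0) + 2·(-1) + (-1) = -3
So the dimensions are [L⁴ T⁻³].

L: 4, T: -3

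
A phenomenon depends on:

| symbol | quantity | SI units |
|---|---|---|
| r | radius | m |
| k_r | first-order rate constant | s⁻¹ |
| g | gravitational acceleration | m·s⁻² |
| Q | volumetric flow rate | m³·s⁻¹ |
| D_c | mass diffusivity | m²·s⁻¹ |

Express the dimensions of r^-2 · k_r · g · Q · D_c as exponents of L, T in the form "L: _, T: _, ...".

Collect each base-dimension exponent across the product:
  L: −2·(1) + (0) + (1) + (3) + (2) = 4
  T: −2·(0) + (-1) + (-2) + (-1) + (-1) = -5
So the dimensions are [L⁴ T⁻⁵].

L: 4, T: -5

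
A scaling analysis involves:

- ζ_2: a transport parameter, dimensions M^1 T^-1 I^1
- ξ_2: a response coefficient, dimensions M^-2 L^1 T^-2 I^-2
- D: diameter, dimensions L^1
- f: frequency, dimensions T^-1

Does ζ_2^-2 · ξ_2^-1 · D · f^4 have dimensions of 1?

Sum the exponent of each base dimension across the product:
  M: −2·[ζ_2]_M − [ξ_2]_M + [D]_M + 4·[f]_M = −2·(1) − (-2) + (0) + 4·(0) = 0
  L: −2·[ζ_2]_L − [ξ_2]_L + [D]_L + 4·[f]_L = −2·(0) − (1) + (1) + 4·(0) = 0
  T: −2·[ζ_2]_T − [ξ_2]_T + [D]_T + 4·[f]_T = −2·(-1) − (-2) + (0) + 4·(-1) = 0
  I: −2·[ζ_2]_I − [ξ_2]_I + [D]_I + 4·[f]_I = −2·(1) − (-2) + (0) + 4·(0) = 0
All base exponents vanish — dimensionless.

yes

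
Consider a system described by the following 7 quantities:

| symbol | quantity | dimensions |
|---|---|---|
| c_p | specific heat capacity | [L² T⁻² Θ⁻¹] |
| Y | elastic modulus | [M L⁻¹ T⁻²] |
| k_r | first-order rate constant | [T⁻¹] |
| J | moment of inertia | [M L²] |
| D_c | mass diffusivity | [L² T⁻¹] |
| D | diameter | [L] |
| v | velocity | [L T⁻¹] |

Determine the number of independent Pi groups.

There are 7 variables and 4 base dimensions (M, L, T, Θ).
The dimension matrix has rank 4.
Independent dimensionless groups: 7 − 4 = 3.

3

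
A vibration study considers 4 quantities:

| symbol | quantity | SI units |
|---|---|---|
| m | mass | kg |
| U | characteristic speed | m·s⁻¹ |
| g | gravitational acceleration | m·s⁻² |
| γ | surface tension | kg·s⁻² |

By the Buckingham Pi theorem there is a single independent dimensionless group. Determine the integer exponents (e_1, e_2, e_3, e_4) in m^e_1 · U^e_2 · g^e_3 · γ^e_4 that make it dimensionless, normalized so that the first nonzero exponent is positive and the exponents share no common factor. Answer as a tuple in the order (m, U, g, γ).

M: e_1·(1) + e_2·(0) + e_3·(0) + e_4·(1) = 0
L: e_1·(0) + e_2·(1) + e_3·(1) + e_4·(0) = 0
T: e_1·(0) + e_2·(-1) + e_3·(-2) + e_4·(-2) = 0
Solving this homogeneous linear system for the smallest-integer solution (first nonzero entry positive) gives (1, -2, 2, -1).

(1, -2, 2, -1)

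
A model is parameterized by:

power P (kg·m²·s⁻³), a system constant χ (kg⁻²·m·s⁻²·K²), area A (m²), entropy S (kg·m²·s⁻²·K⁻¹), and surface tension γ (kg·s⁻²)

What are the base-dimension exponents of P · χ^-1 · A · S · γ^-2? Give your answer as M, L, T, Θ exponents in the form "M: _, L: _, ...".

M: 2, L: 5, T: 1, Θ: -3

Collect each base-dimension exponent across the product:
  M: (1) − (-2) + (0) + (1) − 2·(1) = 2
  L: (2) − (1) + (2) + (2) − 2·(0) = 5
  T: (-3) − (-2) + (0) + (-2) − 2·(-2) = 1
  Θ: (0) − (2) + (0) + (-1) − 2·(0) = -3
So the dimensions are [M² L⁵ T Θ⁻³].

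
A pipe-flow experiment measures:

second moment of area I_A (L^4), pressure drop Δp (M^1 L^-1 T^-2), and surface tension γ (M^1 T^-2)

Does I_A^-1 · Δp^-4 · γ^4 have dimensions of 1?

yes

Sum the exponent of each base dimension across the product:
  M: −[I_A]_M − 4·[Δp]_M + 4·[γ]_M = −(0) − 4·(1) + 4·(1) = 0
  L: −[I_A]_L − 4·[Δp]_L + 4·[γ]_L = −(4) − 4·(-1) + 4·(0) = 0
  T: −[I_A]_T − 4·[Δp]_T + 4·[γ]_T = −(0) − 4·(-2) + 4·(-2) = 0
All base exponents vanish — dimensionless.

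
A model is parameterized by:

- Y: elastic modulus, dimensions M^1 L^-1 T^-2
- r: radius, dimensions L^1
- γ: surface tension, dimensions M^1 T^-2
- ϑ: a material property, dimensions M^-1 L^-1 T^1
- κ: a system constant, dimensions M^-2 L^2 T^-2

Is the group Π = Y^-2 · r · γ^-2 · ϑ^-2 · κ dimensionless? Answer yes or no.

no

Sum the exponent of each base dimension across the product:
  M: −2·[Y]_M + [r]_M − 2·[γ]_M − 2·[ϑ]_M + [κ]_M = −2·(1) + (0) − 2·(1) − 2·(-1) + (-2) = -4
  L: −2·[Y]_L + [r]_L − 2·[γ]_L − 2·[ϑ]_L + [κ]_L = −2·(-1) + (1) − 2·(0) − 2·(-1) + (2) = 7
  T: −2·[Y]_T + [r]_T − 2·[γ]_T − 2·[ϑ]_T + [κ]_T = −2·(-2) + (0) − 2·(-2) − 2·(1) + (-2) = 4
Net dimensions [M⁻⁴ L⁷ T⁴] ≠ [1] — not dimensionless.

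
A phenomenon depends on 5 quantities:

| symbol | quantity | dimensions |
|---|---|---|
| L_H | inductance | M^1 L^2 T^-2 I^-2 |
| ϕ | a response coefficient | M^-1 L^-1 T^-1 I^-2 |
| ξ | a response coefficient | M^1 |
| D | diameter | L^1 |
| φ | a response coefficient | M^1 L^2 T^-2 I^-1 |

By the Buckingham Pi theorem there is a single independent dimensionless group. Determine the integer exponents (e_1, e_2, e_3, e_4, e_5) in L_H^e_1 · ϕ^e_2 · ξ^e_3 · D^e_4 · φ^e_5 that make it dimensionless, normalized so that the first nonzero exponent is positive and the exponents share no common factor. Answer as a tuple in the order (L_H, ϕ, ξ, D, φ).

(3, -2, -3, -4, -2)

M: e_1·(1) + e_2·(-1) + e_3·(1) + e_4·(0) + e_5·(1) = 0
L: e_1·(2) + e_2·(-1) + e_3·(0) + e_4·(1) + e_5·(2) = 0
T: e_1·(-2) + e_2·(-1) + e_3·(0) + e_4·(0) + e_5·(-2) = 0
I: e_1·(-2) + e_2·(-2) + e_3·(0) + e_4·(0) + e_5·(-1) = 0
Solving this homogeneous linear system for the smallest-integer solution (first nonzero entry positive) gives (3, -2, -3, -4, -2).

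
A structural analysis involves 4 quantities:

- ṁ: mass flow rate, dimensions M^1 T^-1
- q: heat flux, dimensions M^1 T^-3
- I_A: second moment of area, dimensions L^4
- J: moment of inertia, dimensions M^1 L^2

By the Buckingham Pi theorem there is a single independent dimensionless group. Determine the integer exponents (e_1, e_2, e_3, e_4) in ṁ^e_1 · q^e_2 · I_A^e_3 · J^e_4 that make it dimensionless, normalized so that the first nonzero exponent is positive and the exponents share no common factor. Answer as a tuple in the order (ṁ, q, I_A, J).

(3, -1, 1, -2)

M: e_1·(1) + e_2·(1) + e_3·(0) + e_4·(1) = 0
L: e_1·(0) + e_2·(0) + e_3·(4) + e_4·(2) = 0
T: e_1·(-1) + e_2·(-3) + e_3·(0) + e_4·(0) = 0
Solving this homogeneous linear system for the smallest-integer solution (first nonzero entry positive) gives (3, -1, 1, -2).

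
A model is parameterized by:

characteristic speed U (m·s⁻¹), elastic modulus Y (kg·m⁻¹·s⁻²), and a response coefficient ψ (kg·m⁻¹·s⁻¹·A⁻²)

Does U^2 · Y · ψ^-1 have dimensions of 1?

no

Sum the exponent of each base dimension across the product:
  M: 2·[U]_M + [Y]_M − [ψ]_M = 2·(0) + (1) − (1) = 0
  L: 2·[U]_L + [Y]_L − [ψ]_L = 2·(1) + (-1) − (-1) = 2
  T: 2·[U]_T + [Y]_T − [ψ]_T = 2·(-1) + (-2) − (-1) = -3
  I: 2·[U]_I + [Y]_I − [ψ]_I = 2·(0) + (0) − (-2) = 2
Net dimensions [L² T⁻³ I²] ≠ [1] — not dimensionless.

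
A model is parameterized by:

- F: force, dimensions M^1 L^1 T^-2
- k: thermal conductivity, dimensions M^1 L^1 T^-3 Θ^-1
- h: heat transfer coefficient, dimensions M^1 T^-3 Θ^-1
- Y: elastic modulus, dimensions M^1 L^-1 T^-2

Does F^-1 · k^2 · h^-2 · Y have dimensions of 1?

yes

Sum the exponent of each base dimension across the product:
  M: −[F]_M + 2·[k]_M − 2·[h]_M + [Y]_M = −(1) + 2·(1) − 2·(1) + (1) = 0
  L: −[F]_L + 2·[k]_L − 2·[h]_L + [Y]_L = −(1) + 2·(1) − 2·(0) + (-1) = 0
  T: −[F]_T + 2·[k]_T − 2·[h]_T + [Y]_T = −(-2) + 2·(-3) − 2·(-3) + (-2) = 0
  Θ: −[F]_Θ + 2·[k]_Θ − 2·[h]_Θ + [Y]_Θ = −(0) + 2·(-1) − 2·(-1) + (0) = 0
All base exponents vanish — dimensionless.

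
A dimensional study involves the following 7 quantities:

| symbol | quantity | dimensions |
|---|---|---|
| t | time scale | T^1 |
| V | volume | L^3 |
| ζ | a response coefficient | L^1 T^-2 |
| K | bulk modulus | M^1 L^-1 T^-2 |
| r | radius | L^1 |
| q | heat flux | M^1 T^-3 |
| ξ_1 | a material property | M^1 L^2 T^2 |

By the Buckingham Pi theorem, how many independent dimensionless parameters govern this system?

There are 7 variables and 3 base dimensions (M, L, T).
The dimension matrix has rank 3.
Independent dimensionless groups: 7 − 3 = 4.

4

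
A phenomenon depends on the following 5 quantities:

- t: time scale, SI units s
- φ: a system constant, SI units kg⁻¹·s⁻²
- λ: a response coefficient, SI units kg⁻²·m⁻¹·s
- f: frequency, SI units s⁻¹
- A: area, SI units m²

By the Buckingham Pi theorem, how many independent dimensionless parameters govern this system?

There are 5 variables and 3 base dimensions (M, L, T).
The dimension matrix has rank 3.
Independent dimensionless groups: 5 − 3 = 2.

2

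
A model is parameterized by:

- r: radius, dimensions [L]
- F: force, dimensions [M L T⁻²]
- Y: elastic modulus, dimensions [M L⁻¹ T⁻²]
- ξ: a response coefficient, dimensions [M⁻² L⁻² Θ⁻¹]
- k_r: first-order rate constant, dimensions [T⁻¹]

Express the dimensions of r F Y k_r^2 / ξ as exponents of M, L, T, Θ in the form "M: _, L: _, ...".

Collect each base-dimension exponent across the product:
  M: (0) + (1) + (1) − (-2) + 2·(0) = 4
  L: (1) + (1) + (-1) − (-2) + 2·(0) = 3
  T: (0) + (-2) + (-2) − (0) + 2·(-1) = -6
  Θ: (0) + (0) + (0) − (-1) + 2·(0) = 1
So the dimensions are [M⁴ L³ T⁻⁶ Θ].

M: 4, L: 3, T: -6, Θ: 1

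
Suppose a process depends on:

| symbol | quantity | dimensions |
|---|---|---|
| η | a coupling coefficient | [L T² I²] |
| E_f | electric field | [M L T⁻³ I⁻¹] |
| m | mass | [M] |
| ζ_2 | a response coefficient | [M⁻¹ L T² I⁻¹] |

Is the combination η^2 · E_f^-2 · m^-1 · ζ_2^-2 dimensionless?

no

Sum the exponent of each base dimension across the product:
  M: 2·[η]_M − 2·[E_f]_M − [m]_M − 2·[ζ_2]_M = 2·(0) − 2·(1) − (1) − 2·(-1) = -1
  L: 2·[η]_L − 2·[E_f]_L − [m]_L − 2·[ζ_2]_L = 2·(1) − 2·(1) − (0) − 2·(1) = -2
  T: 2·[η]_T − 2·[E_f]_T − [m]_T − 2·[ζ_2]_T = 2·(2) − 2·(-3) − (0) − 2·(2) = 6
  I: 2·[η]_I − 2·[E_f]_I − [m]_I − 2·[ζ_2]_I = 2·(2) − 2·(-1) − (0) − 2·(-1) = 8
Net dimensions [M⁻¹ L⁻² T⁶ I⁸] ≠ [1] — not dimensionless.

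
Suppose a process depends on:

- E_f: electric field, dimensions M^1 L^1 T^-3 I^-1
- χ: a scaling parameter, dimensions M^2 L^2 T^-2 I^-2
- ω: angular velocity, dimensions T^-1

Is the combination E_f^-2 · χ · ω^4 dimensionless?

Sum the exponent of each base dimension across the product:
  M: −2·[E_f]_M + [χ]_M + 4·[ω]_M = −2·(1) + (2) + 4·(0) = 0
  L: −2·[E_f]_L + [χ]_L + 4·[ω]_L = −2·(1) + (2) + 4·(0) = 0
  T: −2·[E_f]_T + [χ]_T + 4·[ω]_T = −2·(-3) + (-2) + 4·(-1) = 0
  I: −2·[E_f]_I + [χ]_I + 4·[ω]_I = −2·(-1) + (-2) + 4·(0) = 0
All base exponents vanish — dimensionless.

yes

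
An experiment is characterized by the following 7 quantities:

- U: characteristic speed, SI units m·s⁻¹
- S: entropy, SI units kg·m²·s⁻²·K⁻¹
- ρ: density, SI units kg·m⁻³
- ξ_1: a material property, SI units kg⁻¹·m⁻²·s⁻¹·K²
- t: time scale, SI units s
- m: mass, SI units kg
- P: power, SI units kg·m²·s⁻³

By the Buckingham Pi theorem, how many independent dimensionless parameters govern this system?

There are 7 variables and 4 base dimensions (M, L, T, Θ).
The dimension matrix has rank 4.
Independent dimensionless groups: 7 − 4 = 3.

3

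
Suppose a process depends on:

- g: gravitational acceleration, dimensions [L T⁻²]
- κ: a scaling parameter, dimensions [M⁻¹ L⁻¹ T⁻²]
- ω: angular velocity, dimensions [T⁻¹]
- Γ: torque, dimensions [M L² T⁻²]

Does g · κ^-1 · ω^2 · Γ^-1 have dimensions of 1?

yes

Sum the exponent of each base dimension across the product:
  M: [g]_M − [κ]_M + 2·[ω]_M − [Γ]_M = (0) − (-1) + 2·(0) − (1) = 0
  L: [g]_L − [κ]_L + 2·[ω]_L − [Γ]_L = (1) − (-1) + 2·(0) − (2) = 0
  T: [g]_T − [κ]_T + 2·[ω]_T − [Γ]_T = (-2) − (-2) + 2·(-1) − (-2) = 0
All base exponents vanish — dimensionless.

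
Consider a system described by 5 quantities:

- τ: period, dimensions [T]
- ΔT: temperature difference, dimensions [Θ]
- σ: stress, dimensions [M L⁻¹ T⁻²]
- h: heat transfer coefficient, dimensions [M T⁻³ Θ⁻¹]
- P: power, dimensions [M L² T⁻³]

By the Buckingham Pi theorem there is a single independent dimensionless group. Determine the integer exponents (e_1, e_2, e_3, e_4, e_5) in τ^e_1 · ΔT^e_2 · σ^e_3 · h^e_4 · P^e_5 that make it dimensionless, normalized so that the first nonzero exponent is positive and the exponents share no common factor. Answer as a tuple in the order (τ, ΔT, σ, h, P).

M: e_1·(0) + e_2·(0) + e_3·(1) + e_4·(1) + e_5·(1) = 0
L: e_1·(0) + e_2·(0) + e_3·(-1) + e_4·(0) + e_5·(2) = 0
T: e_1·(1) + e_2·(0) + e_3·(-2) + e_4·(-3) + e_5·(-3) = 0
Θ: e_1·(0) + e_2·(1) + e_3·(0) + e_4·(-1) + e_5·(0) = 0
Solving this homogeneous linear system for the smallest-integer solution (first nonzero entry positive) gives (2, 3, -2, 3, -1).

(2, 3, -2, 3, -1)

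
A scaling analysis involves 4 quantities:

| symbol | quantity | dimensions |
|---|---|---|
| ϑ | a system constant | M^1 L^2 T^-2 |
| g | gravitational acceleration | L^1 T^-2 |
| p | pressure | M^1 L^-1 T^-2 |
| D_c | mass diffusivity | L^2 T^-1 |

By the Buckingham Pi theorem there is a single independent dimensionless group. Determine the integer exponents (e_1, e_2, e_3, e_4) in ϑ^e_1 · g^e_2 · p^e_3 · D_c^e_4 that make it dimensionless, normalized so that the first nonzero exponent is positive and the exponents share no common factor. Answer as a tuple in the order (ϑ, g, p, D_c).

M: e_1·(1) + e_2·(0) + e_3·(1) + e_4·(0) = 0
L: e_1·(2) + e_2·(1) + e_3·(-1) + e_4·(2) = 0
T: e_1·(-2) + e_2·(-2) + e_3·(-2) + e_4·(-1) = 0
Solving this homogeneous linear system for the smallest-integer solution (first nonzero entry positive) gives (1, 1, -1, -2).

(1, 1, -1, -2)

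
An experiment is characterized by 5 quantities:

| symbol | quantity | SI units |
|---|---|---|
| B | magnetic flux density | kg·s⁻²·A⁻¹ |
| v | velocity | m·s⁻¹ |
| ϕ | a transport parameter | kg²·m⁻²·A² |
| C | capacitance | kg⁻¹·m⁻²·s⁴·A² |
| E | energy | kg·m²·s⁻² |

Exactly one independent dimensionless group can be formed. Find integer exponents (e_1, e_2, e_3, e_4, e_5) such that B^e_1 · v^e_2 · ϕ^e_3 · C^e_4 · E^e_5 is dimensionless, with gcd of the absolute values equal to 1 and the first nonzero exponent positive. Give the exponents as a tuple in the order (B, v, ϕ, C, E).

(4, 2, -1, 3, 1)

M: e_1·(1) + e_2·(0) + e_3·(2) + e_4·(-1) + e_5·(1) = 0
L: e_1·(0) + e_2·(1) + e_3·(-2) + e_4·(-2) + e_5·(2) = 0
T: e_1·(-2) + e_2·(-1) + e_3·(0) + e_4·(4) + e_5·(-2) = 0
I: e_1·(-1) + e_2·(0) + e_3·(2) + e_4·(2) + e_5·(0) = 0
Solving this homogeneous linear system for the smallest-integer solution (first nonzero entry positive) gives (4, 2, -1, 3, 1).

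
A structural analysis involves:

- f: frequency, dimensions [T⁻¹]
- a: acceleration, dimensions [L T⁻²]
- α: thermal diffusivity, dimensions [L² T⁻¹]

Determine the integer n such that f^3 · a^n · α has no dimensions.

Balance the L exponent: (1)·n from a, plus 3·(0) + (2) = 2 from the rest, must sum to zero.
n + 2 = 0, so n = -2.

-2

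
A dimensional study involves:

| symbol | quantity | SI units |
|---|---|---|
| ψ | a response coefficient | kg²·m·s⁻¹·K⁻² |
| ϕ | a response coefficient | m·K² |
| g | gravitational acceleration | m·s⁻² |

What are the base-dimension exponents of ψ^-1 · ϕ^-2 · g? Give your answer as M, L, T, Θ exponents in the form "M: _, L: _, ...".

Collect each base-dimension exponent across the product:
  M: −(2) − 2·(0) + (0) = -2
  L: −(1) − 2·(1) + (1) = -2
  T: −(-1) − 2·(0) + (-2) = -1
  Θ: −(-2) − 2·(2) + (0) = -2
So the dimensions are [M⁻² L⁻² T⁻¹ Θ⁻²].

M: -2, L: -2, T: -1, Θ: -2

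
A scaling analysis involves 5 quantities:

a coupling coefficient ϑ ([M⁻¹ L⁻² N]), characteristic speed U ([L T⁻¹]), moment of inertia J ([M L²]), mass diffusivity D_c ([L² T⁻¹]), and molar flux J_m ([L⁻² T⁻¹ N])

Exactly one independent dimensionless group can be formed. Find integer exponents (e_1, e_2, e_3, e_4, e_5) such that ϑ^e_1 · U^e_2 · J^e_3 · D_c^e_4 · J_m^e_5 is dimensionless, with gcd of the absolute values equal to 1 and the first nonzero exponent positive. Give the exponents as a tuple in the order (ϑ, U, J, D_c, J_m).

M: e_1·(-1) + e_2·(0) + e_3·(1) + e_4·(0) + e_5·(0) = 0
L: e_1·(-2) + e_2·(1) + e_3·(2) + e_4·(2) + e_5·(-2) = 0
T: e_1·(0) + e_2·(-1) + e_3·(0) + e_4·(-1) + e_5·(-1) = 0
N: e_1·(1) + e_2·(0) + e_3·(0) + e_4·(0) + e_5·(1) = 0
Solving this homogeneous linear system for the smallest-integer solution (first nonzero entry positive) gives (1, 4, 1, -3, -1).

(1, 4, 1, -3, -1)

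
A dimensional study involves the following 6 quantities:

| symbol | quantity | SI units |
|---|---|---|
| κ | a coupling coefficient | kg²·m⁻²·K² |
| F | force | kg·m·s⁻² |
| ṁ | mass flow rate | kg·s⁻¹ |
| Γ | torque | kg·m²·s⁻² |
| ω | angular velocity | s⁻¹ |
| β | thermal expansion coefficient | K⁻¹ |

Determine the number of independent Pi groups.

There are 6 variables and 4 base dimensions (M, L, T, Θ).
The dimension matrix has rank 4.
Independent dimensionless groups: 6 − 4 = 2.

2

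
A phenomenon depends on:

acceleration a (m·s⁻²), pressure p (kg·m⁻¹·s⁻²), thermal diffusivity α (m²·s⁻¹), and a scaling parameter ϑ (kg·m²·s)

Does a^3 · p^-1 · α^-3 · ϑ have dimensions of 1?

Sum the exponent of each base dimension across the product:
  M: 3·[a]_M − [p]_M − 3·[α]_M + [ϑ]_M = 3·(0) − (1) − 3·(0) + (1) = 0
  L: 3·[a]_L − [p]_L − 3·[α]_L + [ϑ]_L = 3·(1) − (-1) − 3·(2) + (2) = 0
  T: 3·[a]_T − [p]_T − 3·[α]_T + [ϑ]_T = 3·(-2) − (-2) − 3·(-1) + (1) = 0
All base exponents vanish — dimensionless.

yes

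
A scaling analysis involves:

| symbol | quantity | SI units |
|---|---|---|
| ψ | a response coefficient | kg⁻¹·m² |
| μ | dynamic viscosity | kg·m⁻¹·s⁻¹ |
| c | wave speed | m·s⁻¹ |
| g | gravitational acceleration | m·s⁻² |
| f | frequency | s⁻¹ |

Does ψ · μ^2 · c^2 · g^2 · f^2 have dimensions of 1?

Sum the exponent of each base dimension across the product:
  M: [ψ]_M + 2·[μ]_M + 2·[c]_M + 2·[g]_M + 2·[f]_M = (-1) + 2·(1) + 2·(0) + 2·(0) + 2·(0) = 1
  L: [ψ]_L + 2·[μ]_L + 2·[c]_L + 2·[g]_L + 2·[f]_L = (2) + 2·(-1) + 2·(1) + 2·(1) + 2·(0) = 4
  T: [ψ]_T + 2·[μ]_T + 2·[c]_T + 2·[g]_T + 2·[f]_T = (0) + 2·(-1) + 2·(-1) + 2·(-2) + 2·(-1) = -10
Net dimensions [M L⁴ T⁻¹⁰] ≠ [1] — not dimensionless.

no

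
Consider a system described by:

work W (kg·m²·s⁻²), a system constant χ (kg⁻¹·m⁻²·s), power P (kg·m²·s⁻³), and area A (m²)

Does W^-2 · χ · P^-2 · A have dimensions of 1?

no

Sum the exponent of each base dimension across the product:
  M: −2·[W]_M + [χ]_M − 2·[P]_M + [A]_M = −2·(1) + (-1) − 2·(1) + (0) = -5
  L: −2·[W]_L + [χ]_L − 2·[P]_L + [A]_L = −2·(2) + (-2) − 2·(2) + (2) = -8
  T: −2·[W]_T + [χ]_T − 2·[P]_T + [A]_T = −2·(-2) + (1) − 2·(-3) + (0) = 11
Net dimensions [M⁻⁵ L⁻⁸ T¹¹] ≠ [1] — not dimensionless.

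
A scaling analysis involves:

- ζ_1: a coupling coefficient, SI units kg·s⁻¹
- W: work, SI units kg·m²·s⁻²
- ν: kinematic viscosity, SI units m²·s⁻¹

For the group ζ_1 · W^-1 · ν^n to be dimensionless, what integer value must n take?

1

Balance the L exponent: (2)·n from ν, plus (0) − (2) = -2 from the rest, must sum to zero.
2n − 2 = 0, so n = 1.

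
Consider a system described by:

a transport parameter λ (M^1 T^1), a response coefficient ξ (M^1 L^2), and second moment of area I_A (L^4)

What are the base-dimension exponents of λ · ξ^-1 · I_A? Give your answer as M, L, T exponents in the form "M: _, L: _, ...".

M: 0, L: 2, T: 1

Collect each base-dimension exponent across the product:
  M: (1) − (1) + (0) = 0
  L: (0) − (2) + (4) = 2
  T: (1) − (0) + (0) = 1
So the dimensions are [L² T].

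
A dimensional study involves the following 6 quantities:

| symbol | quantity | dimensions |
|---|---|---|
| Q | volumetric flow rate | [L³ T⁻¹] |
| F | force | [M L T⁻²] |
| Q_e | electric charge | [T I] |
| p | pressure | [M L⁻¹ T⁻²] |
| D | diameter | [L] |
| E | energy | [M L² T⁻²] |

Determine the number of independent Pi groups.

There are 6 variables and 4 base dimensions (M, L, T, I).
The dimension matrix has rank 4.
Independent dimensionless groups: 6 − 4 = 2.

2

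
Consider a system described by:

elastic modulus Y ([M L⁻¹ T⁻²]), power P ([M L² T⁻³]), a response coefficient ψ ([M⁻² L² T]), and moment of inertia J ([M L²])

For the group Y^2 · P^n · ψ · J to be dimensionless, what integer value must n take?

Balance the M exponent: (1)·n from P, plus 2·(1) + (-2) + (1) = 1 from the rest, must sum to zero.
n + 1 = 0, so n = -1.

-1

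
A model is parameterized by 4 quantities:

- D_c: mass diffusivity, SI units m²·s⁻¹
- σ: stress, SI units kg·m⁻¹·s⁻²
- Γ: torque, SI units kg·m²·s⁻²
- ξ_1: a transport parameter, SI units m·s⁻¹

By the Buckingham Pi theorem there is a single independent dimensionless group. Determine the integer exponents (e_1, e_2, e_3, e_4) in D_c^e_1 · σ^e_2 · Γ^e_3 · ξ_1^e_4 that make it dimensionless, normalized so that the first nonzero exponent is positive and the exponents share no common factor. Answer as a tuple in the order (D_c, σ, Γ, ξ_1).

(3, 1, -1, -3)

M: e_1·(0) + e_2·(1) + e_3·(1) + e_4·(0) = 0
L: e_1·(2) + e_2·(-1) + e_3·(2) + e_4·(1) = 0
T: e_1·(-1) + e_2·(-2) + e_3·(-2) + e_4·(-1) = 0
Solving this homogeneous linear system for the smallest-integer solution (first nonzero entry positive) gives (3, 1, -1, -3).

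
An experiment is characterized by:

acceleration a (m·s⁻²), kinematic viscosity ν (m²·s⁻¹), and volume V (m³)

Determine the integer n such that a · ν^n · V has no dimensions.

Balance the L exponent: (2)·n from ν, plus (1) + (3) = 4 from the rest, must sum to zero.
2n + 4 = 0, so n = -2.

-2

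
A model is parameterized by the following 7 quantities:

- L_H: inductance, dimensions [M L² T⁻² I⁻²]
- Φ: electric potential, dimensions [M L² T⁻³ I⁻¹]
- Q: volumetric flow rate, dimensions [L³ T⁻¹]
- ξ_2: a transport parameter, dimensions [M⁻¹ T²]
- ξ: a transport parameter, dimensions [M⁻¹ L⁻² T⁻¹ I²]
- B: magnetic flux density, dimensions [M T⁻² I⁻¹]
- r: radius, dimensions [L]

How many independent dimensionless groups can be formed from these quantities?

There are 7 variables and 4 base dimensions (M, L, T, I).
The dimension matrix has rank 4.
Independent dimensionless groups: 7 − 4 = 3.

3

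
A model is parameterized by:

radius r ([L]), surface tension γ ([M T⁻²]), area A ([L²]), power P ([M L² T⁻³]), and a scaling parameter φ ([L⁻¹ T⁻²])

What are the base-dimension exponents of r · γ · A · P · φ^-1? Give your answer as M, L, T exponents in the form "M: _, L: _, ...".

Collect each base-dimension exponent across the product:
  M: (0) + (1) + (0) + (1) − (0) = 2
  L: (1) + (0) + (2) + (2) − (-1) = 6
  T: (0) + (-2) + (0) + (-3) − (-2) = -3
So the dimensions are [M² L⁶ T⁻³].

M: 2, L: 6, T: -3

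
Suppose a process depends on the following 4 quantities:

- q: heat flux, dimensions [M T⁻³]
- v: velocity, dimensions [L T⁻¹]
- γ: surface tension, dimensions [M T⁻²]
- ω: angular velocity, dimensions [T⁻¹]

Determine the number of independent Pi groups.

1

There are 4 variables and 3 base dimensions (M, L, T).
The dimension matrix has rank 3.
Independent dimensionless groups: 4 − 3 = 1.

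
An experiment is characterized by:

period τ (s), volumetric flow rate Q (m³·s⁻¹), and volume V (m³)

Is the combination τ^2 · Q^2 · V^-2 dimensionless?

yes

Sum the exponent of each base dimension across the product:
  M: 2·[τ]_M + 2·[Q]_M − 2·[V]_M = 2·(0) + 2·(0) − 2·(0) = 0
  L: 2·[τ]_L + 2·[Q]_L − 2·[V]_L = 2·(0) + 2·(3) − 2·(3) = 0
  T: 2·[τ]_T + 2·[Q]_T − 2·[V]_T = 2·(1) + 2·(-1) − 2·(0) = 0
  Θ: 2·[τ]_Θ + 2·[Q]_Θ − 2·[V]_Θ = 2·(0) + 2·(0) − 2·(0) = 0
All base exponents vanish — dimensionless.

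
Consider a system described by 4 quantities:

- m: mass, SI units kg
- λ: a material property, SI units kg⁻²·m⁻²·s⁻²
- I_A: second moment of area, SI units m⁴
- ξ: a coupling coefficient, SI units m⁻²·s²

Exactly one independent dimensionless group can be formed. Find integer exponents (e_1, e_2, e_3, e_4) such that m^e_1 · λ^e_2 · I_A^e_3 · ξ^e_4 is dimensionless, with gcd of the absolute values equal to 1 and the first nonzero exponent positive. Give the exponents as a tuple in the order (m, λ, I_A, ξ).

(2, 1, 1, 1)

M: e_1·(1) + e_2·(-2) + e_3·(0) + e_4·(0) = 0
L: e_1·(0) + e_2·(-2) + e_3·(4) + e_4·(-2) = 0
T: e_1·(0) + e_2·(-2) + e_3·(0) + e_4·(2) = 0
Solving this homogeneous linear system for the smallest-integer solution (first nonzero entry positive) gives (2, 1, 1, 1).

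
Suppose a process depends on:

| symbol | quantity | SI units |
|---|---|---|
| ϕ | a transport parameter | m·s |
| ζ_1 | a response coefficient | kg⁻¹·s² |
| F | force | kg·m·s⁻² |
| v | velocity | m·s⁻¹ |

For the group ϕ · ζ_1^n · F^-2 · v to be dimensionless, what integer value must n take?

Balance the M exponent: (-1)·n from ζ_1, plus (0) − 2·(1) + (0) = -2 from the rest, must sum to zero.
−n − 2 = 0, so n = -2.

-2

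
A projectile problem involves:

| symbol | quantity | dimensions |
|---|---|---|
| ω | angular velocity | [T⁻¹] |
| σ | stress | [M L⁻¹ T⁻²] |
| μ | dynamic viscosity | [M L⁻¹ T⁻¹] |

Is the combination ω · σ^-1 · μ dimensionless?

Sum the exponent of each base dimension across the product:
  M: [ω]_M − [σ]_M + [μ]_M = (0) − (1) + (1) = 0
  L: [ω]_L − [σ]_L + [μ]_L = (0) − (-1) + (-1) = 0
  T: [ω]_T − [σ]_T + [μ]_T = (-1) − (-2) + (-1) = 0
All base exponents vanish — dimensionless.

yes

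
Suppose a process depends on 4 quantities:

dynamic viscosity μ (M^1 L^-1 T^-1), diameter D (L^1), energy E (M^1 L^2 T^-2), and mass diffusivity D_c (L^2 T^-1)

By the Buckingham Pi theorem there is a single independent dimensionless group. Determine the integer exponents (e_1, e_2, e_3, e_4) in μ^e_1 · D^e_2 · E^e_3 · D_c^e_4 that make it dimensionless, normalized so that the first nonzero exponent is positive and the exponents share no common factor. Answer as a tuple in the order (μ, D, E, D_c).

(1, 1, -1, 1)

M: e_1·(1) + e_2·(0) + e_3·(1) + e_4·(0) = 0
L: e_1·(-1) + e_2·(1) + e_3·(2) + e_4·(2) = 0
T: e_1·(-1) + e_2·(0) + e_3·(-2) + e_4·(-1) = 0
Solving this homogeneous linear system for the smallest-integer solution (first nonzero entry positive) gives (1, 1, -1, 1).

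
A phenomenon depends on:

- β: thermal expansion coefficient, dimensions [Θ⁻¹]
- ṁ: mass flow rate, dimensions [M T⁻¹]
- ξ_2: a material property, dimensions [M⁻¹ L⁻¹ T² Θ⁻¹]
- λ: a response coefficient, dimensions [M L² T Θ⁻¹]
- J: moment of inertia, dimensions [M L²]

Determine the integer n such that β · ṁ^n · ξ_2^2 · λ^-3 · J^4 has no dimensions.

1

Balance the M exponent: (1)·n from ṁ, plus (0) + 2·(-1) − 3·(1) + 4·(1) = -1 from the rest, must sum to zero.
n − 1 = 0, so n = 1.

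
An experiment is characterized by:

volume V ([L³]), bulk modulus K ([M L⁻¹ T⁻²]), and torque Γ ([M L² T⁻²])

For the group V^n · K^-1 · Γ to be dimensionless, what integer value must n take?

-1

Balance the L exponent: (3)·n from V, plus −(-1) + (2) = 3 from the rest, must sum to zero.
3n + 3 = 0, so n = -1.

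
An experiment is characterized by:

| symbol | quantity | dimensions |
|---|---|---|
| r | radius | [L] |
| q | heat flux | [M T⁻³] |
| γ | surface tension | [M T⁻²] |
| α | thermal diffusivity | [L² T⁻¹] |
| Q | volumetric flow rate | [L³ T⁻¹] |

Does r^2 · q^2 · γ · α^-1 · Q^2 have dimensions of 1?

no

Sum the exponent of each base dimension across the product:
  M: 2·[r]_M + 2·[q]_M + [γ]_M − [α]_M + 2·[Q]_M = 2·(0) + 2·(1) + (1) − (0) + 2·(0) = 3
  L: 2·[r]_L + 2·[q]_L + [γ]_L − [α]_L + 2·[Q]_L = 2·(1) + 2·(0) + (0) − (2) + 2·(3) = 6
  T: 2·[r]_T + 2·[q]_T + [γ]_T − [α]_T + 2·[Q]_T = 2·(0) + 2·(-3) + (-2) − (-1) + 2·(-1) = -9
Net dimensions [M³ L⁶ T⁻⁹] ≠ [1] — not dimensionless.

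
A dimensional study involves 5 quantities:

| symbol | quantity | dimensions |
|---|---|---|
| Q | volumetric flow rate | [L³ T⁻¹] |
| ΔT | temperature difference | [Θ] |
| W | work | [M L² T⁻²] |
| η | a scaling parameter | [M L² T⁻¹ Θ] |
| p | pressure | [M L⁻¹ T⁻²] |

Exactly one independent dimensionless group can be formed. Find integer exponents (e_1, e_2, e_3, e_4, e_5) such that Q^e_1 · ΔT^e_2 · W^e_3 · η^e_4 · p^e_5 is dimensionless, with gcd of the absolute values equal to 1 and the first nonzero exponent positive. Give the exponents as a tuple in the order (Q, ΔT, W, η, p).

(1, -1, -2, 1, 1)

M: e_1·(0) + e_2·(0) + e_3·(1) + e_4·(1) + e_5·(1) = 0
L: e_1·(3) + e_2·(0) + e_3·(2) + e_4·(2) + e_5·(-1) = 0
T: e_1·(-1) + e_2·(0) + e_3·(-2) + e_4·(-1) + e_5·(-2) = 0
Θ: e_1·(0) + e_2·(1) + e_3·(0) + e_4·(1) + e_5·(0) = 0
Solving this homogeneous linear system for the smallest-integer solution (first nonzero entry positive) gives (1, -1, -2, 1, 1).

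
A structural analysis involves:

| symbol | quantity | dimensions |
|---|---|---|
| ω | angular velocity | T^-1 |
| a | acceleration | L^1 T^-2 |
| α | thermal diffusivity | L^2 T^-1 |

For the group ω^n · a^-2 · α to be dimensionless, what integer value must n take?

Balance the T exponent: (-1)·n from ω, plus −2·(-2) + (-1) = 3 from the rest, must sum to zero.
−n + 3 = 0, so n = 3.

3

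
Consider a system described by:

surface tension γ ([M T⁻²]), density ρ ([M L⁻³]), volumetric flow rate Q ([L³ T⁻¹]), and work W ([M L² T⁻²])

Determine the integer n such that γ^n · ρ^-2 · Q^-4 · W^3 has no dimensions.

Balance the M exponent: (1)·n from γ, plus −2·(1) − 4·(0) + 3·(1) = 1 from the rest, must sum to zero.
n + 1 = 0, so n = -1.

-1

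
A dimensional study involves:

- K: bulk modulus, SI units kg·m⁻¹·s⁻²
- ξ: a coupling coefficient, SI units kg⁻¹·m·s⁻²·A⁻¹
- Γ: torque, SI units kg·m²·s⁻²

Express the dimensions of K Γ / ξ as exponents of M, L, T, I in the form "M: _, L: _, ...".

M: 3, L: 0, T: -2, I: 1

Collect each base-dimension exponent across the product:
  M: (1) − (-1) + (1) = 3
  L: (-1) − (1) + (2) = 0
  T: (-2) − (-2) + (-2) = -2
  I: (0) − (-1) + (0) = 1
So the dimensions are [M³ T⁻² I].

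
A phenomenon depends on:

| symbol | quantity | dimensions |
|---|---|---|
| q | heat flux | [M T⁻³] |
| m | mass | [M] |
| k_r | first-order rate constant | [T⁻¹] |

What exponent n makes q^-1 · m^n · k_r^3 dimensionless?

1

Balance the M exponent: (1)·n from m, plus −(1) + 3·(0) = -1 from the rest, must sum to zero.
n − 1 = 0, so n = 1.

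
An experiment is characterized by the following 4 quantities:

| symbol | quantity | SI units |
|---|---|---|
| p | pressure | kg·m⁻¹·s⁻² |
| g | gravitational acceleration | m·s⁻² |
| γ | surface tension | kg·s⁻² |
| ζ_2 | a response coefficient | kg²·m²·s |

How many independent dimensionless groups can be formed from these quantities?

There are 4 variables and 3 base dimensions (M, L, T).
The dimension matrix has rank 3.
Independent dimensionless groups: 4 − 3 = 1.

1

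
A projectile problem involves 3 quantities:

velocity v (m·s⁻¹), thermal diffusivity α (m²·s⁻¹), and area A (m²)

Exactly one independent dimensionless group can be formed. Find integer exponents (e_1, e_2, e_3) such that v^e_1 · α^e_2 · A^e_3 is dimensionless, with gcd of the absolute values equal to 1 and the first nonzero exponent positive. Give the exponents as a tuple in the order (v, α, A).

L: e_1·(1) + e_2·(2) + e_3·(2) = 0
T: e_1·(-1) + e_2·(-1) + e_3·(0) = 0
Solving this homogeneous linear system for the smallest-integer solution (first nonzero entry positive) gives (2, -2, 1).

(2, -2, 1)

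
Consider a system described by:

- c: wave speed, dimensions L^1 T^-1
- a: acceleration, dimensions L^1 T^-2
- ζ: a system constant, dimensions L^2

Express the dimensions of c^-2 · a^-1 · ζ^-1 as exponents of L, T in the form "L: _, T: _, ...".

Collect each base-dimension exponent across the product:
  L: −2·(1) − (1) − (2) = -5
  T: −2·(-1) − (-2) − (0) = 4
So the dimensions are [L⁻⁵ T⁴].

L: -5, T: 4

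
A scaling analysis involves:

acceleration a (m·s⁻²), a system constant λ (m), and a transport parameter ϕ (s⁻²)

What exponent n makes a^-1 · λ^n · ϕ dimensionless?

Balance the L exponent: (1)·n from λ, plus −(1) + (0) = -1 from the rest, must sum to zero.
n − 1 = 0, so n = 1.

1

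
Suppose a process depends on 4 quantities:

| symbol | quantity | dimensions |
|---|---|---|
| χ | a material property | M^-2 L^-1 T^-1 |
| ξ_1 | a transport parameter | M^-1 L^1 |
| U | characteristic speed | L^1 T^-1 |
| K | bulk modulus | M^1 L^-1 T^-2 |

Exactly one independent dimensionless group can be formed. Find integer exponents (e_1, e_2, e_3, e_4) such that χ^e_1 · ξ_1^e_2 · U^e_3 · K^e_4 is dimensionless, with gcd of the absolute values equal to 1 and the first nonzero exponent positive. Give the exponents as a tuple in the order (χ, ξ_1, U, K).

M: e_1·(-2) + e_2·(-1) + e_3·(0) + e_4·(1) = 0
L: e_1·(-1) + e_2·(1) + e_3·(1) + e_4·(-1) = 0
T: e_1·(-1) + e_2·(0) + e_3·(-1) + e_4·(-2) = 0
Solving this homogeneous linear system for the smallest-integer solution (first nonzero entry positive) gives (1, -4, 3, -2).

(1, -4, 3, -2)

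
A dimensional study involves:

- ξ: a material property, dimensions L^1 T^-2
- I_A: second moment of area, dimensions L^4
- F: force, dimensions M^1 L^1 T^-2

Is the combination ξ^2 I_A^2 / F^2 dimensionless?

Sum the exponent of each base dimension across the product:
  M: 2·[ξ]_M + 2·[I_A]_M − 2·[F]_M = 2·(0) + 2·(0) − 2·(1) = -2
  L: 2·[ξ]_L + 2·[I_A]_L − 2·[F]_L = 2·(1) + 2·(4) − 2·(1) = 8
  T: 2·[ξ]_T + 2·[I_A]_T − 2·[F]_T = 2·(-2) + 2·(0) − 2·(-2) = 0
Net dimensions [M⁻² L⁸] ≠ [1] — not dimensionless.

no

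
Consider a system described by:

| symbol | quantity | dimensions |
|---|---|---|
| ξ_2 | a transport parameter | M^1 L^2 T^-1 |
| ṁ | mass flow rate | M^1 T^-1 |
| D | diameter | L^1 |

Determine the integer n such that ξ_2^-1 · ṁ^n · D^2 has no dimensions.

Balance the M exponent: (1)·n from ṁ, plus −(1) + 2·(0) = -1 from the rest, must sum to zero.
n − 1 = 0, so n = 1.

1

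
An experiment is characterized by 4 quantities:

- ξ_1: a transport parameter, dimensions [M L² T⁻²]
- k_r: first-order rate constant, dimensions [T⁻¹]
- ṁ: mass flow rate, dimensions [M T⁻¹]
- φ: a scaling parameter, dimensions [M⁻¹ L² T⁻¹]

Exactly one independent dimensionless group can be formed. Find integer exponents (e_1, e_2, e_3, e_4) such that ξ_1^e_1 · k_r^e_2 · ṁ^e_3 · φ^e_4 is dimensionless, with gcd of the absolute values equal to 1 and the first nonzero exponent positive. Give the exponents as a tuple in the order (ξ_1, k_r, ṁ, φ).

(1, 1, -2, -1)

M: e_1·(1) + e_2·(0) + e_3·(1) + e_4·(-1) = 0
L: e_1·(2) + e_2·(0) + e_3·(0) + e_4·(2) = 0
T: e_1·(-2) + e_2·(-1) + e_3·(-1) + e_4·(-1) = 0
Solving this homogeneous linear system for the smallest-integer solution (first nonzero entry positive) gives (1, 1, -2, -1).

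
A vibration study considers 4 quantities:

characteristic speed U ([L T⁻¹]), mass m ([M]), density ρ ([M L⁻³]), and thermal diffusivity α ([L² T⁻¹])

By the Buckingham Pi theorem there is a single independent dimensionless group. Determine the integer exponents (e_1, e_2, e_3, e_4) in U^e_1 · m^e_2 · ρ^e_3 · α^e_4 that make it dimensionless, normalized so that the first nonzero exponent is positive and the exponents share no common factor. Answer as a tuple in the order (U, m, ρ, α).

M: e_1·(0) + e_2·(1) + e_3·(1) + e_4·(0) = 0
L: e_1·(1) + e_2·(0) + e_3·(-3) + e_4·(2) = 0
T: e_1·(-1) + e_2·(0) + e_3·(0) + e_4·(-1) = 0
Solving this homogeneous linear system for the smallest-integer solution (first nonzero entry positive) gives (3, 1, -1, -3).

(3, 1, -1, -3)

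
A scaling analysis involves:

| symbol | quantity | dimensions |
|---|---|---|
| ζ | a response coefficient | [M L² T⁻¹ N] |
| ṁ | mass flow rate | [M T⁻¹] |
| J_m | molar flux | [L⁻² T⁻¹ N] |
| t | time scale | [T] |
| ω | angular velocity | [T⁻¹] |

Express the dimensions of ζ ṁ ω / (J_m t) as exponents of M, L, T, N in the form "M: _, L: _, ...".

M: 2, L: 4, T: -3, N: 0

Collect each base-dimension exponent across the product:
  M: (1) + (1) − (0) − (0) + (0) = 2
  L: (2) + (0) − (-2) − (0) + (0) = 4
  T: (-1) + (-1) − (-1) − (1) + (-1) = -3
  N: (1) + (0) − (1) − (0) + (0) = 0
So the dimensions are [M² L⁴ T⁻³].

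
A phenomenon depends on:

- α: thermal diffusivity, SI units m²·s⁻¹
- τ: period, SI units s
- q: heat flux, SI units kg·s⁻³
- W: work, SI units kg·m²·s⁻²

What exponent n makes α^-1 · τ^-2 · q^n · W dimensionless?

Balance the M exponent: (1)·n from q, plus −(0) − 2·(0) + (1) = 1 from the rest, must sum to zero.
n + 1 = 0, so n = -1.

-1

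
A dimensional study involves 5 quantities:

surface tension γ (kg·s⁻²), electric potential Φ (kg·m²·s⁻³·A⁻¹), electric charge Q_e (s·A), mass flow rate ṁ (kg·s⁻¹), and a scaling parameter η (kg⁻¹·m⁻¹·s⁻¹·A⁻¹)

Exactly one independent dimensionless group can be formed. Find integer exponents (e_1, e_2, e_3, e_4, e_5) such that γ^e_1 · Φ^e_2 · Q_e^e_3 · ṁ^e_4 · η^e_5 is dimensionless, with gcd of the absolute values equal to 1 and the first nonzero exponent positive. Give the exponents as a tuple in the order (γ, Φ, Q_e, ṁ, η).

(3, -1, -3, -4, -2)

M: e_1·(1) + e_2·(1) + e_3·(0) + e_4·(1) + e_5·(-1) = 0
L: e_1·(0) + e_2·(2) + e_3·(0) + e_4·(0) + e_5·(-1) = 0
T: e_1·(-2) + e_2·(-3) + e_3·(1) + e_4·(-1) + e_5·(-1) = 0
I: e_1·(0) + e_2·(-1) + e_3·(1) + e_4·(0) + e_5·(-1) = 0
Solving this homogeneous linear system for the smallest-integer solution (first nonzero entry positive) gives (3, -1, -3, -4, -2).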